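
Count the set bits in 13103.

9

13103 = 11001100101111
Count the 1s: 1 + 1 + 1 + 1 + 1 + 1 + 1 + 1 + 1 = 9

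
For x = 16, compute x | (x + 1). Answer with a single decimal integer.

x = 10000 = 16
x + 1 = 10001
OR    = 10001 = 17
(x | (x + 1) sets the lowest cleared bit.)

17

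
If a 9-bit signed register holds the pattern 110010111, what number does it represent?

pattern = 110010111 (MSB is 1 ⇒ negative)
Invert: 001101000, add 1 → 001101001 = 105, so the value is -105.
(Equivalently: 407 - 2^9 = 407 - 512 = -105.)

-105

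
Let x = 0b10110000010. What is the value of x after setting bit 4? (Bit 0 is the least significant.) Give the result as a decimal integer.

x = 10110000010
bit 4 is currently 0; set it via x | (1 << 4) = x | 16
→ 10110010010 = 1426

1426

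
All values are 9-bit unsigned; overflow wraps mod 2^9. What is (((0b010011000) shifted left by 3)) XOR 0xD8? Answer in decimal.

24

0b010011000 = 010011000
→ shifted left by 3 (mod 2^9) → 011000000 = 192
0xD8 = 011011000
→ XOR → 000011000 = 24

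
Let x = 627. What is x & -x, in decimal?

1

x = 1001110011 = 627
-x (two's complement) = …0110001101
AND   = 0000000001 = 1
(x & -x isolates the lowest set bit of x.)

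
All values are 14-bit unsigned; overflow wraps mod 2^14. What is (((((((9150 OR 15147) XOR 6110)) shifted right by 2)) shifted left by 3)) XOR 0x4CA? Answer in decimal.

9150 = 10001110111110
15147 = 11101100101011
→ OR → 11101110111111 = 15295
6110 = 01011111011110
→ XOR → 10110001100001 = 11361
→ shifted right by 2 → 00101100011000 = 2840
→ shifted left by 3 (mod 2^14) → 01100011000000 = 6336
0x4CA = 00010011001010
→ XOR → 01110000001010 = 7178

7178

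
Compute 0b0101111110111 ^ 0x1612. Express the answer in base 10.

a = 0101111110111
0x1612 = 1011000010010
XOR → 1110111100101 = 7653

7653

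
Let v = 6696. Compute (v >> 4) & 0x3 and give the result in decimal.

v = 1101000101000
Shift right by 4: 110100010
Mask low 2 bits: 10 = 2

2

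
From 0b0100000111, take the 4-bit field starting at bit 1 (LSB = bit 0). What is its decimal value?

v = 0100000111
Shift right by 1: 010000011
Mask low 4 bits: 0011 = 3

3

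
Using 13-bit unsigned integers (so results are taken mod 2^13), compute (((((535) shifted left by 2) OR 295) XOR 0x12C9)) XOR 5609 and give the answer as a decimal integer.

3679

535 = 0001000010111
→ shifted left by 2 (mod 2^13) → 0100001011100 = 2140
295 = 0000100100111
→ OR → 0100101111111 = 2431
0x12C9 = 1001011001001
→ XOR → 1101110110110 = 7094
5609 = 1010111101001
→ XOR → 0111001011111 = 3679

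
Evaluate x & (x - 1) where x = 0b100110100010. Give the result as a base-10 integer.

x = 100110100010 = 2466
x - 1 = 100110100001
AND   = 100110100000 = 2464
(x & (x - 1) clears the lowest set bit of x.)

2464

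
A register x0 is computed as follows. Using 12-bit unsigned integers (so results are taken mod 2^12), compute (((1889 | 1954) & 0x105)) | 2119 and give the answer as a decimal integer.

2375

1889 = 011101100001
1954 = 011110100010
→ | → 011111100011 = 2019
0x105 = 000100000101
→ & → 000100000001 = 257
2119 = 100001000111
→ | → 100101000111 = 2375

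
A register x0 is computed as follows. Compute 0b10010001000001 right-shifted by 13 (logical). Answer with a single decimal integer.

x = 10010001000001
shift right by 13 → 00000000000001 = 1
(equivalently, floor(9281 / 8192))

1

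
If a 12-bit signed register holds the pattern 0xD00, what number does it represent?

pattern = 110100000000 (MSB is 1 ⇒ negative)
Invert: 001011111111, add 1 → 001100000000 = 768, so the value is -768.
(Equivalently: 3328 - 2^12 = 3328 - 4096 = -768.)

-768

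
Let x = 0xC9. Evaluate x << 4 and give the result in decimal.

0xC9 = 000011001001
shift left by 4 → 110010010000 = 3216
(equivalently, 201 × 2^4 = 201 × 16)

3216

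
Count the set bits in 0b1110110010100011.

n = 1110110010100011
Count the 1s: 1 + 1 + 1 + 1 + 1 + 1 + 1 + 1 + 1 = 9

9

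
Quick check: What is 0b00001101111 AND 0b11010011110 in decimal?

a = 00001101111
b = 11010011110
AND → 00000001110 = 14

14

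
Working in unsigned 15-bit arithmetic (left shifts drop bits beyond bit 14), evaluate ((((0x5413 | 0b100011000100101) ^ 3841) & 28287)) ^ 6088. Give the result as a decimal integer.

0x5413 = 101010000010011
0b100011000100101 = 100011000100101
→ | → 101011000110111 = 22071
3841 = 000111100000001
→ ^ → 101100100110110 = 22838
28287 = 110111001111111
→ & → 100100000110110 = 18486
6088 = 001011111001000
→ ^ → 101111111111110 = 24574

24574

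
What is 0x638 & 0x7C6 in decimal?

0x638 = 11000111000
0x7C6 = 11111000110
AND → 11000000000 = 1536

1536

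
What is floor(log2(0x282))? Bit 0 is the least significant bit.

0x282 = 1010000010
The topmost 1 is at position 9 (since 2^9 = 512 ≤ 642 < 1024).

9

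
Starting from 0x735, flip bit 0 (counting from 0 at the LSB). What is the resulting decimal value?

1844

x = 11100110101
bit 0 is currently 1; toggle it via x ^ (1 << 0) = x ^ 1
→ 11100110100 = 1844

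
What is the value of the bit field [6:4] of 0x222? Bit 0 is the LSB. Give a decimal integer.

v = 01000100010
Shift right by 4: 0100010
Mask low 3 bits: 010 = 2

2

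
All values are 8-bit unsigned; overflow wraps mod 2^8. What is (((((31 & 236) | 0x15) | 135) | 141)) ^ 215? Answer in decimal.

72

31 = 00011111
236 = 11101100
→ & → 00001100 = 12
0x15 = 00010101
→ | → 00011101 = 29
135 = 10000111
→ | → 10011111 = 159
141 = 10001101
→ | → 10011111 = 159
215 = 11010111
→ ^ → 01001000 = 72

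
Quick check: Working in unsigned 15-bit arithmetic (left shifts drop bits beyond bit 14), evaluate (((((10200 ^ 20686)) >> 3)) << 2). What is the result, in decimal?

15240

10200 = 010011111011000
20686 = 101000011001110
→ ^ → 111011100010110 = 30486
→ >> 3 → 000111011100010 = 3810
→ << 2 (mod 2^15) → 011101110001000 = 15240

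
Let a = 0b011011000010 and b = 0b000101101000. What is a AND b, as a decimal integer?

a = 11011000010
b = 00101101000
AND → 00001000000 = 64

64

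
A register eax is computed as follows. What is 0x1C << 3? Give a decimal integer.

224

0x1C = 00011100
shift left by 3 → 11100000 = 224
(equivalently, 28 × 2^3 = 28 × 8)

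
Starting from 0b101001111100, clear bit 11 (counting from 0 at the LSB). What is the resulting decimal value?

636

x = 101001111100
bit 11 is currently 1; clear it via x & ~(1 << 11) = x & ~2048
→ 001001111100 = 636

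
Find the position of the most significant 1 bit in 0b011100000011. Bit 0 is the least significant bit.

10

0b011100000011 = 11100000011
The topmost 1 is at position 10 (since 2^10 = 1024 ≤ 1795 < 2048).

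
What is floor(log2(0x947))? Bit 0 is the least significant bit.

0x947 = 100101000111
The topmost 1 is at position 11 (since 2^11 = 2048 ≤ 2375 < 4096).

11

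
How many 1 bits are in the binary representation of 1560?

1560 = 11000011000
Count the 1s: 1 + 1 + 1 + 1 = 4

4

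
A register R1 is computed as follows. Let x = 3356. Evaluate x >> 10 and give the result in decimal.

3356 = 110100011100
shift right by 10 → 000000000011 = 3
(equivalently, floor(3356 / 1024))

3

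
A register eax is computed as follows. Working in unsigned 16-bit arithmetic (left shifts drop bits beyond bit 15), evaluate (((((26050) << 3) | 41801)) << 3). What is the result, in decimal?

31432

26050 = 0110010111000010
→ << 3 (mod 2^16) → 0010111000010000 = 11792
41801 = 1010001101001001
→ | → 1010111101011001 = 44889
→ << 3 (mod 2^16) → 0111101011001000 = 31432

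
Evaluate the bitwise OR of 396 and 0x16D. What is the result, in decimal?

493

396 = 110001100
0x16D = 101101101
 OR → 111101101 = 493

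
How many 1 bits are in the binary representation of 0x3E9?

7

0x3E9 = 1111101001
Count the 1s: 1 + 1 + 1 + 1 + 1 + 1 + 1 = 7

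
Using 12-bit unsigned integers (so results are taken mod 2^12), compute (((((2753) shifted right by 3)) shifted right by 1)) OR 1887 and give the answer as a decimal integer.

2047

2753 = 101011000001
→ shifted right by 3 → 000101011000 = 344
→ shifted right by 1 → 000010101100 = 172
1887 = 011101011111
→ OR → 011111111111 = 2047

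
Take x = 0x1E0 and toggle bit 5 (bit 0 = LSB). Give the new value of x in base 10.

x = 0111100000
bit 5 is currently 1; toggle it via x ^ (1 << 5) = x ^ 32
→ 0111000000 = 448

448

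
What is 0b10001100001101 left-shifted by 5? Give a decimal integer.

287136

x = 0000010001100001101
shift left by 5 → 1000110000110100000 = 287136
(equivalently, 8973 × 2^5 = 8973 × 32)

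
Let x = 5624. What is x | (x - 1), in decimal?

x = 1010111111000 = 5624
x - 1 = 1010111110111
OR    = 1010111111111 = 5631
(x | (x - 1) sets all bits below the lowest set bit.)

5631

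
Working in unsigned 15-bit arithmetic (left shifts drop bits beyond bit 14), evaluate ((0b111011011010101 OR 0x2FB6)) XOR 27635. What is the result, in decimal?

5124

0b111011011010101 = 111011011010101
0x2FB6 = 010111110110110
→ OR → 111111111110111 = 32759
27635 = 110101111110011
→ XOR → 001010000000100 = 5124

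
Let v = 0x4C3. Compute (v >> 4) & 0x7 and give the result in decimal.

4

v = 010011000011
Shift right by 4: 01001100
Mask low 3 bits: 100 = 4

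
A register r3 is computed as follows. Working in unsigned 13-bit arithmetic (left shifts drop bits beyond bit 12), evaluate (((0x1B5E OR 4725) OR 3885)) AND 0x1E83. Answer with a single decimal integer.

7683

0x1B5E = 1101101011110
4725 = 1001001110101
→ OR → 1101101111111 = 7039
3885 = 0111100101101
→ OR → 1111101111111 = 8063
0x1E83 = 1111010000011
→ AND → 1111000000011 = 7683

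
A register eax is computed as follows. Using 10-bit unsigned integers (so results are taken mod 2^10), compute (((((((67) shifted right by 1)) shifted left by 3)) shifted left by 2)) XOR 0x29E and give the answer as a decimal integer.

67 = 0001000011
→ shifted right by 1 → 0000100001 = 33
→ shifted left by 3 (mod 2^10) → 0100001000 = 264
→ shifted left by 2 (mod 2^10) → 0000100000 = 32
0x29E = 1010011110
→ XOR → 1010111110 = 702

702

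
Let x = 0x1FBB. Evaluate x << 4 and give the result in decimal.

0x1FBB = 00001111110111011
shift left by 4 → 11111101110110000 = 129968
(equivalently, 8123 × 2^4 = 8123 × 16)

129968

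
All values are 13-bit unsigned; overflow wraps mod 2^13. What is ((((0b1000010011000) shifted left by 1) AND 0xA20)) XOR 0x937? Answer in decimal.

0b1000010011000 = 1000010011000
→ shifted left by 1 (mod 2^13) → 0000100110000 = 304
0xA20 = 0101000100000
→ AND → 0000000100000 = 32
0x937 = 0100100110111
→ XOR → 0100100010111 = 2327

2327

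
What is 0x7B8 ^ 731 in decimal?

0x7B8 = 11110111000
731 = 01011011011
XOR → 10101100011 = 1379

1379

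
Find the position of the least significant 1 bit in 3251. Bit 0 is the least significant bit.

0

3251 = 110010110011
Trailing zeros: 0, so the lowest set bit is bit 0 (value 1).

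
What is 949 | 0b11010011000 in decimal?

1981

949 = 01110110101
b = 11010011000
 OR → 11110111101 = 1981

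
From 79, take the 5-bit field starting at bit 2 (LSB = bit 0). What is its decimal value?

v = 0001001111
Shift right by 2: 00010011
Mask low 5 bits: 10011 = 19

19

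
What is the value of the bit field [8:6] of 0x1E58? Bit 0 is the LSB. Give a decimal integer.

1

v = 01111001011000
Shift right by 6: 01111001
Mask low 3 bits: 001 = 1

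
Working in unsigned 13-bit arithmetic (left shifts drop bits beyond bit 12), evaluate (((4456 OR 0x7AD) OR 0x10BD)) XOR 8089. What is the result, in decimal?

4456 = 1000101101000
0x7AD = 0011110101101
→ OR → 1011111101101 = 6125
0x10BD = 1000010111101
→ OR → 1011111111101 = 6141
8089 = 1111110011001
→ XOR → 0100001100100 = 2148

2148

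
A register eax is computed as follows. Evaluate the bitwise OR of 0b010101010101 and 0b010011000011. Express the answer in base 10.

a = 10101010101
b = 10011000011
 OR → 10111010111 = 1495

1495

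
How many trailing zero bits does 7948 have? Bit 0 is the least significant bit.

2

7948 = 1111100001100
Trailing zeros: 2, so the lowest set bit is bit 2 (value 4).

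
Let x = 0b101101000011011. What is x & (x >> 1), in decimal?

2057

x = 101101000011011 = 23067
x>>1 = 010110100001101
AND  = 000100000001001 = 2057
(x & (x >> 1) has a 1 wherever x has two consecutive 1 bits.)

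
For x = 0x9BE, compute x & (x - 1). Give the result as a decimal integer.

2492

x = 100110111110 = 2494
x - 1 = 100110111101
AND   = 100110111100 = 2492
(x & (x - 1) clears the lowest set bit of x.)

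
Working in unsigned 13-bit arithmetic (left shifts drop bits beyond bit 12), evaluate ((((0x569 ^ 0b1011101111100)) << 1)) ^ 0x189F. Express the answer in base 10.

0x569 = 0010101101001
0b1011101111100 = 1011101111100
→ ^ → 1001000010101 = 4629
→ << 1 (mod 2^13) → 0010000101010 = 1066
0x189F = 1100010011111
→ ^ → 1110010110101 = 7349

7349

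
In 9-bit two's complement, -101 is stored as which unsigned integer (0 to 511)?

411

101 in 9 bits: 001100101
Invert: 110011010
Add 1:  110011011 = 411
(Check: 2^9 - 101 = 512 - 101 = 411.)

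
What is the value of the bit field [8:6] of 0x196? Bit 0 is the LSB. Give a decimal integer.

v = 0110010110
Shift right by 6: 0110
Mask low 3 bits: 110 = 6

6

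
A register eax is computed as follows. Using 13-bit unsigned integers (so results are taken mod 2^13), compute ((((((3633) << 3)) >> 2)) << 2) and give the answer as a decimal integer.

4488

3633 = 0111000110001
→ << 3 (mod 2^13) → 1000110001000 = 4488
→ >> 2 → 0010001100010 = 1122
→ << 2 (mod 2^13) → 1000110001000 = 4488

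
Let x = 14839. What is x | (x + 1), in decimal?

x = 11100111110111 = 14839
x + 1 = 11100111111000
OR    = 11100111111111 = 14847
(x | (x + 1) sets the lowest cleared bit.)

14847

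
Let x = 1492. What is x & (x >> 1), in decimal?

x = 10111010100 = 1492
x>>1 = 01011101010
AND  = 00011000000 = 192
(x & (x >> 1) has a 1 wherever x has two consecutive 1 bits.)

192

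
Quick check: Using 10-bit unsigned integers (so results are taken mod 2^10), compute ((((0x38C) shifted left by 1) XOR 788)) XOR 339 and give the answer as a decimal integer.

0x38C = 1110001100
→ shifted left by 1 (mod 2^10) → 1100011000 = 792
788 = 1100010100
→ XOR → 0000001100 = 12
339 = 0101010011
→ XOR → 0101011111 = 351

351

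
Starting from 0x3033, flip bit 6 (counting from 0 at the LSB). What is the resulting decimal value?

12403

x = 11000000110011
bit 6 is currently 0; toggle it via x ^ (1 << 6) = x ^ 64
→ 11000001110011 = 12403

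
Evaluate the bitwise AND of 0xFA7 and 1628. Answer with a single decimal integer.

1540

0xFA7 = 111110100111
1628 = 011001011100
AND → 011000000100 = 1540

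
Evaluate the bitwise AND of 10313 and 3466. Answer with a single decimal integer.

2056

10313 = 10100001001001
3466 = 00110110001010
AND → 00100000001000 = 2056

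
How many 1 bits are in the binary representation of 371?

371 = 101110011
Count the 1s: 1 + 1 + 1 + 1 + 1 + 1 = 6

6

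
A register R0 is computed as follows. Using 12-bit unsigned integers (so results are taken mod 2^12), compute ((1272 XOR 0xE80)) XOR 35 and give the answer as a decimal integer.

1272 = 010011111000
0xE80 = 111010000000
→ XOR → 101001111000 = 2680
35 = 000000100011
→ XOR → 101001011011 = 2651

2651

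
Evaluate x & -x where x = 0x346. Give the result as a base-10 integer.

2

x = 1101000110 = 838
-x (two's complement) = …0010111010
AND   = 0000000010 = 2
(x & -x isolates the lowest set bit of x.)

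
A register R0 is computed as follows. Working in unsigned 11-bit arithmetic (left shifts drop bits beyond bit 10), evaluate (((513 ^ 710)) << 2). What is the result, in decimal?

513 = 01000000001
710 = 01011000110
→ ^ → 00011000111 = 199
→ << 2 (mod 2^11) → 01100011100 = 796

796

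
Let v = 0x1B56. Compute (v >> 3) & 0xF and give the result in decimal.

v = 1101101010110
Shift right by 3: 1101101010
Mask low 4 bits: 1010 = 10

10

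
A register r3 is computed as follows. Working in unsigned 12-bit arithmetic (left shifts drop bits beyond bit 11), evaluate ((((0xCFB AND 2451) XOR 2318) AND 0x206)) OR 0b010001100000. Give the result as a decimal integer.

1124

0xCFB = 110011111011
2451 = 100110010011
→ AND → 100010010011 = 2195
2318 = 100100001110
→ XOR → 000110011101 = 413
0x206 = 001000000110
→ AND → 000000000100 = 4
0b010001100000 = 010001100000
→ OR → 010001100100 = 1124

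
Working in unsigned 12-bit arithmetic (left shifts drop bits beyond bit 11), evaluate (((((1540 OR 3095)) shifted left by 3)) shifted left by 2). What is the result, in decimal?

1540 = 011000000100
3095 = 110000010111
→ OR → 111000010111 = 3607
→ shifted left by 3 (mod 2^12) → 000010111000 = 184
→ shifted left by 2 (mod 2^12) → 001011100000 = 736

736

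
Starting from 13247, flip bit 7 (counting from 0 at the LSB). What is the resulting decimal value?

13119

x = 11001110111111
bit 7 is currently 1; toggle it via x ^ (1 << 7) = x ^ 128
→ 11001100111111 = 13119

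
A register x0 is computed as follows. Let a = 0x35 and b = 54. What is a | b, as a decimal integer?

0x35 = 110101
54 = 110110
 OR → 110111 = 55

55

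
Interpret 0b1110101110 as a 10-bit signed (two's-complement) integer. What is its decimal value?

pattern = 1110101110 (MSB is 1 ⇒ negative)
Invert: 0001010001, add 1 → 0001010010 = 82, so the value is -82.
(Equivalently: 942 - 2^10 = 942 - 1024 = -82.)

-82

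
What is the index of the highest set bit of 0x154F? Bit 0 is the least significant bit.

0x154F = 1010101001111
The topmost 1 is at position 12 (since 2^12 = 4096 ≤ 5455 < 8192).

12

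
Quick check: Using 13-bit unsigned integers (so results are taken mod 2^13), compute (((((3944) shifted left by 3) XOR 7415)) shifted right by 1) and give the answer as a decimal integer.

987

3944 = 0111101101000
→ shifted left by 3 (mod 2^13) → 1101101000000 = 6976
7415 = 1110011110111
→ XOR → 0011110110111 = 1975
→ shifted right by 1 → 0001111011011 = 987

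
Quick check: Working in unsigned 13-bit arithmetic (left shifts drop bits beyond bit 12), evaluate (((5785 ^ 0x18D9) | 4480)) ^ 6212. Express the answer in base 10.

1924

5785 = 1011010011001
0x18D9 = 1100011011001
→ ^ → 0111001000000 = 3648
4480 = 1000110000000
→ | → 1111111000000 = 8128
6212 = 1100001000100
→ ^ → 0011110000100 = 1924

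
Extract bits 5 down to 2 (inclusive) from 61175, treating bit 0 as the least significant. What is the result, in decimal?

13

v = 1110111011110111
Shift right by 2: 11101110111101
Mask low 4 bits: 1101 = 13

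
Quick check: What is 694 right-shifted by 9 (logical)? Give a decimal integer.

1

694 = 1010110110
shift right by 9 → 0000000001 = 1
(equivalently, floor(694 / 512))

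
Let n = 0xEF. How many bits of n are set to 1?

0xEF = 11101111
Count the 1s: 1 + 1 + 1 + 1 + 1 + 1 + 1 = 7

7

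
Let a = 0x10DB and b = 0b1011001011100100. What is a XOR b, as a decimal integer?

0x10DB = 0001000011011011
b = 1011001011100100
XOR → 1010001000111111 = 41535

41535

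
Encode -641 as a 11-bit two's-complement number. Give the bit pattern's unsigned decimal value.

641 in 11 bits: 01010000001
Invert: 10101111110
Add 1:  10101111111 = 1407
(Check: 2^11 - 641 = 2048 - 641 = 1407.)

1407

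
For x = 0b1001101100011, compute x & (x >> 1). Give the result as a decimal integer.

x = 1001101100011 = 4963
x>>1 = 0100110110001
AND  = 0000100100001 = 289
(x & (x >> 1) has a 1 wherever x has two consecutive 1 bits.)

289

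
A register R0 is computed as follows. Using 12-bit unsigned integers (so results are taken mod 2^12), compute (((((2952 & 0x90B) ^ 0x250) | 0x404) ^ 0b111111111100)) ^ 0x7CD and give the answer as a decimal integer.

1901

2952 = 101110001000
0x90B = 100100001011
→ & → 100100001000 = 2312
0x250 = 001001010000
→ ^ → 101101011000 = 2904
0x404 = 010000000100
→ | → 111101011100 = 3932
0b111111111100 = 111111111100
→ ^ → 000010100000 = 160
0x7CD = 011111001101
→ ^ → 011101101101 = 1901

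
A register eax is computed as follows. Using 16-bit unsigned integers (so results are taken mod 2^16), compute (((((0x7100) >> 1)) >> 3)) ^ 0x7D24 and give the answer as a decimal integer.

0x7100 = 0111000100000000
→ >> 1 → 0011100010000000 = 14464
→ >> 3 → 0000011100010000 = 1808
0x7D24 = 0111110100100100
→ ^ → 0111101000110100 = 31284

31284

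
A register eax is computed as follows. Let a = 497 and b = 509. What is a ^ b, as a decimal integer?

12

497 = 111110001
509 = 111111101
XOR → 000001100 = 12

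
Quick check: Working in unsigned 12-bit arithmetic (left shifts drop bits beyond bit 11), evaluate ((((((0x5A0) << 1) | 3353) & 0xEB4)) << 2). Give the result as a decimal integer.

2112

0x5A0 = 010110100000
→ << 1 (mod 2^12) → 101101000000 = 2880
3353 = 110100011001
→ | → 111101011001 = 3929
0xEB4 = 111010110100
→ & → 111000010000 = 3600
→ << 2 (mod 2^12) → 100001000000 = 2112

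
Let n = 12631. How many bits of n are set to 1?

12631 = 11000101010111
Count the 1s: 1 + 1 + 1 + 1 + 1 + 1 + 1 + 1 = 8

8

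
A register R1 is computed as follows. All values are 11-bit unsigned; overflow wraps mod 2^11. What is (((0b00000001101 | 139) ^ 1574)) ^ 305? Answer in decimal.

1944

0b00000001101 = 00000001101
139 = 00010001011
→ | → 00010001111 = 143
1574 = 11000100110
→ ^ → 11010101001 = 1705
305 = 00100110001
→ ^ → 11110011000 = 1944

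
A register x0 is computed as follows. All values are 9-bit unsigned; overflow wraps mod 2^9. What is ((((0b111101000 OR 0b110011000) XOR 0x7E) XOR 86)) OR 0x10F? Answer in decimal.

479

0b111101000 = 111101000
0b110011000 = 110011000
→ OR → 111111000 = 504
0x7E = 001111110
→ XOR → 110000110 = 390
86 = 001010110
→ XOR → 111010000 = 464
0x10F = 100001111
→ OR → 111011111 = 479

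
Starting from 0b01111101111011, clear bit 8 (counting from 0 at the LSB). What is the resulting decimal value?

x = 01111101111011
bit 8 is currently 1; clear it via x & ~(1 << 8) = x & ~256
→ 01111001111011 = 7803

7803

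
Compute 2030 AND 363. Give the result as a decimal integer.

2030 = 11111101110
363 = 00101101011
AND → 00101101010 = 362

362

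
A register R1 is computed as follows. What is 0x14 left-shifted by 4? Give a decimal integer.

0x14 = 000010100
shift left by 4 → 101000000 = 320
(equivalently, 20 × 2^4 = 20 × 16)

320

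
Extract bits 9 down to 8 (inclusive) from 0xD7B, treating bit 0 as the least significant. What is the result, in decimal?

1

v = 110101111011
Shift right by 8: 1101
Mask low 2 bits: 01 = 1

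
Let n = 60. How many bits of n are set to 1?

60 = 111100
Count the 1s: 1 + 1 + 1 + 1 = 4

4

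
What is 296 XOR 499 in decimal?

296 = 100101000
499 = 111110011
XOR → 011011011 = 219

219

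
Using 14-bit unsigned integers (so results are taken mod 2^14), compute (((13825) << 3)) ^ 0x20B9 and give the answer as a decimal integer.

4273

13825 = 11011000000001
→ << 3 (mod 2^14) → 11000000001000 = 12296
0x20B9 = 10000010111001
→ ^ → 01000010110001 = 4273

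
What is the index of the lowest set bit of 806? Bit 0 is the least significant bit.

1

806 = 1100100110
Trailing zeros: 1, so the lowest set bit is bit 1 (value 2).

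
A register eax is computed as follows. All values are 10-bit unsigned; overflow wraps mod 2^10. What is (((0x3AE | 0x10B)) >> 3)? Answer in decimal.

0x3AE = 1110101110
0x10B = 0100001011
→ | → 1110101111 = 943
→ >> 3 → 0001110101 = 117

117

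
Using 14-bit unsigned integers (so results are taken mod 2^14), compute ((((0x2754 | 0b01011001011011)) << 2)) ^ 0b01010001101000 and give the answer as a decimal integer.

2324

0x2754 = 10011101010100
0b01011001011011 = 01011001011011
→ | → 11011101011111 = 14175
→ << 2 (mod 2^14) → 01110101111100 = 7548
0b01010001101000 = 01010001101000
→ ^ → 00100100010100 = 2324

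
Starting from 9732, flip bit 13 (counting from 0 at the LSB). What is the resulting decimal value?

1540

x = 10011000000100
bit 13 is currently 1; toggle it via x ^ (1 << 13) = x ^ 8192
→ 00011000000100 = 1540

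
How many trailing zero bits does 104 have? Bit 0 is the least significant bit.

104 = 1101000
Trailing zeros: 3, so the lowest set bit is bit 3 (value 8).

3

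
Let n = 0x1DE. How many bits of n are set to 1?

7

0x1DE = 111011110
Count the 1s: 1 + 1 + 1 + 1 + 1 + 1 + 1 = 7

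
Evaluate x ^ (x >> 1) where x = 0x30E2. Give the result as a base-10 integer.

x = 11000011100010 = 12514
x>>1 = 01100001110001
XOR  = 10100010010011 = 10387
(x ^ (x >> 1) gives the standard binary-reflected Gray code of x.)

10387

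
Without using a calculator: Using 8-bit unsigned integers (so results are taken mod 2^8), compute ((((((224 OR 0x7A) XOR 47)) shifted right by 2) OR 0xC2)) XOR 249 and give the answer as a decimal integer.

14

224 = 11100000
0x7A = 01111010
→ OR → 11111010 = 250
47 = 00101111
→ XOR → 11010101 = 213
→ shifted right by 2 → 00110101 = 53
0xC2 = 11000010
→ OR → 11110111 = 247
249 = 11111001
→ XOR → 00001110 = 14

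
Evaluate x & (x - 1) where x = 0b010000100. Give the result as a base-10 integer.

x = 10000100 = 132
x - 1 = 10000011
AND   = 10000000 = 128
(x & (x - 1) clears the lowest set bit of x.)

128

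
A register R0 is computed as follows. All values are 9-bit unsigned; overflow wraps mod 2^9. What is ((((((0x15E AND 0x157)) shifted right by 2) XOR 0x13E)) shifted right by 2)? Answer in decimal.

90

0x15E = 101011110
0x157 = 101010111
→ AND → 101010110 = 342
→ shifted right by 2 → 001010101 = 85
0x13E = 100111110
→ XOR → 101101011 = 363
→ shifted right by 2 → 001011010 = 90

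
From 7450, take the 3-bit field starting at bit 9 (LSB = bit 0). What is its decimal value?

6

v = 1110100011010
Shift right by 9: 1110
Mask low 3 bits: 110 = 6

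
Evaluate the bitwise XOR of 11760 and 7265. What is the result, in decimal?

12689

11760 = 10110111110000
7265 = 01110001100001
XOR → 11000110010001 = 12689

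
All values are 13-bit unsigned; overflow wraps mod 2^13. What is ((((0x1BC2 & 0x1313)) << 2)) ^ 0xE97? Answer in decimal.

0x1BC2 = 1101111000010
0x1313 = 1001100010011
→ & → 1001100000010 = 4866
→ << 2 (mod 2^13) → 0110000001000 = 3080
0xE97 = 0111010010111
→ ^ → 0001010011111 = 671

671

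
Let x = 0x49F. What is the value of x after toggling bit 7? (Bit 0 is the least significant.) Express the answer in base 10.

x = 010010011111
bit 7 is currently 1; toggle it via x ^ (1 << 7) = x ^ 128
→ 010000011111 = 1055

1055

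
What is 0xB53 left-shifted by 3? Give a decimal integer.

0xB53 = 000101101010011
shift left by 3 → 101101010011000 = 23192
(equivalently, 2899 × 2^3 = 2899 × 8)

23192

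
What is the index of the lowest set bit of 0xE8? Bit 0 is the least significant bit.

0xE8 = 11101000
Trailing zeros: 3, so the lowest set bit is bit 3 (value 8).

3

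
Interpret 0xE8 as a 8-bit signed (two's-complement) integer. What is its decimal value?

-24

pattern = 11101000 (MSB is 1 ⇒ negative)
Invert: 00010111, add 1 → 00011000 = 24, so the value is -24.
(Equivalently: 232 - 2^8 = 232 - 256 = -24.)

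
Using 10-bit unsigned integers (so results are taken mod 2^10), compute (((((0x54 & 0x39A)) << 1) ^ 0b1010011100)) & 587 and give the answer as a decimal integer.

520

0x54 = 0001010100
0x39A = 1110011010
→ & → 0000010000 = 16
→ << 1 (mod 2^10) → 0000100000 = 32
0b1010011100 = 1010011100
→ ^ → 1010111100 = 700
587 = 1001001011
→ & → 1000001000 = 520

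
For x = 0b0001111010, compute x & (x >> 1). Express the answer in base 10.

x = 1111010 = 122
x>>1 = 0111101
AND  = 0111000 = 56
(x & (x >> 1) has a 1 wherever x has two consecutive 1 bits.)

56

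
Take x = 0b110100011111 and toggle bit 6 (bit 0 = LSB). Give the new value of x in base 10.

3423

x = 110100011111
bit 6 is currently 0; toggle it via x ^ (1 << 6) = x ^ 64
→ 110101011111 = 3423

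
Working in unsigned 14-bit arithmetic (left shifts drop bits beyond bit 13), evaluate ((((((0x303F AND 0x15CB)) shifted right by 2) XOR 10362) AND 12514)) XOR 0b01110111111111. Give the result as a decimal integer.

0x303F = 11000000111111
0x15CB = 01010111001011
→ AND → 01000000001011 = 4107
→ shifted right by 2 → 00010000000010 = 1026
10362 = 10100001111010
→ XOR → 10110001111000 = 11384
12514 = 11000011100010
→ AND → 10000001100000 = 8288
0b01110111111111 = 01110111111111
→ XOR → 11110110011111 = 15775

15775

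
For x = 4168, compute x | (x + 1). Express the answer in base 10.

4169

x = 1000001001000 = 4168
x + 1 = 1000001001001
OR    = 1000001001001 = 4169
(x | (x + 1) sets the lowest cleared bit.)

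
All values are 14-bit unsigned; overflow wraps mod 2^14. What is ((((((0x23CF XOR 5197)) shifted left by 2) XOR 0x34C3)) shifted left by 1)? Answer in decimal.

0x23CF = 10001111001111
5197 = 01010001001101
→ XOR → 11011110000010 = 14210
→ shifted left by 2 (mod 2^14) → 01111000001000 = 7688
0x34C3 = 11010011000011
→ XOR → 10101011001011 = 10955
→ shifted left by 1 (mod 2^14) → 01010110010110 = 5526

5526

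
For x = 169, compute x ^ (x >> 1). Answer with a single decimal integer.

253

x = 10101001 = 169
x>>1 = 01010100
XOR  = 11111101 = 253
(x ^ (x >> 1) gives the standard binary-reflected Gray code of x.)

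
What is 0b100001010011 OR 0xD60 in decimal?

a = 100001010011
0xD60 = 110101100000
 OR → 110101110011 = 3443

3443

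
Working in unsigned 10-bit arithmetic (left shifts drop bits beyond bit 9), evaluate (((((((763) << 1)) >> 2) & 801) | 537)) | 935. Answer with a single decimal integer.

763 = 1011111011
→ << 1 (mod 2^10) → 0111110110 = 502
→ >> 2 → 0001111101 = 125
801 = 1100100001
→ & → 0000100001 = 33
537 = 1000011001
→ | → 1000111001 = 569
935 = 1110100111
→ | → 1110111111 = 959

959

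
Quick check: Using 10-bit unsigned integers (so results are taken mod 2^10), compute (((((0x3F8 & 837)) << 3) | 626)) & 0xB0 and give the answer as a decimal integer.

48

0x3F8 = 1111111000
837 = 1101000101
→ & → 1101000000 = 832
→ << 3 (mod 2^10) → 1000000000 = 512
626 = 1001110010
→ | → 1001110010 = 626
0xB0 = 0010110000
→ & → 0000110000 = 48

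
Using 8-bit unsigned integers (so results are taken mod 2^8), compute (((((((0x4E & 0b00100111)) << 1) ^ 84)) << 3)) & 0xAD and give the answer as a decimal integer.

0x4E = 01001110
0b00100111 = 00100111
→ & → 00000110 = 6
→ << 1 (mod 2^8) → 00001100 = 12
84 = 01010100
→ ^ → 01011000 = 88
→ << 3 (mod 2^8) → 11000000 = 192
0xAD = 10101101
→ & → 10000000 = 128

128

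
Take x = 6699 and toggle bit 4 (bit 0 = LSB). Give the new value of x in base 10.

6715

x = 1101000101011
bit 4 is currently 0; toggle it via x ^ (1 << 4) = x ^ 16
→ 1101000111011 = 6715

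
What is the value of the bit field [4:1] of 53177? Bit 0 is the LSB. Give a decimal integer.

v = 1100111110111001
Shift right by 1: 110011111011100
Mask low 4 bits: 1100 = 12

12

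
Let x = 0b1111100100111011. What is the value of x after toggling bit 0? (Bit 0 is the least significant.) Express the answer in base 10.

63802

x = 1111100100111011
bit 0 is currently 1; toggle it via x ^ (1 << 0) = x ^ 1
→ 1111100100111010 = 63802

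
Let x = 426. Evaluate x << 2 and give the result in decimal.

1704

426 = 00110101010
shift left by 2 → 11010101000 = 1704
(equivalently, 426 × 2^2 = 426 × 4)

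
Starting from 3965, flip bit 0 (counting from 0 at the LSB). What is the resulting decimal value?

x = 111101111101
bit 0 is currently 1; toggle it via x ^ (1 << 0) = x ^ 1
→ 111101111100 = 3964

3964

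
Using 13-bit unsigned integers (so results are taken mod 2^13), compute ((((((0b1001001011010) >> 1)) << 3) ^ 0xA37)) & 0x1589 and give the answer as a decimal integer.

265

0b1001001011010 = 1001001011010
→ >> 1 → 0100100101101 = 2349
→ << 3 (mod 2^13) → 0100101101000 = 2408
0xA37 = 0101000110111
→ ^ → 0001101011111 = 863
0x1589 = 1010110001001
→ & → 0000100001001 = 265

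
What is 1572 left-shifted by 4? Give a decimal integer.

25152

1572 = 000011000100100
shift left by 4 → 110001001000000 = 25152
(equivalently, 1572 × 2^4 = 1572 × 16)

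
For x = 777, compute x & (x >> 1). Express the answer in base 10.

256

x = 1100001001 = 777
x>>1 = 0110000100
AND  = 0100000000 = 256
(x & (x >> 1) has a 1 wherever x has two consecutive 1 bits.)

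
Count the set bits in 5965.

8

5965 = 1011101001101
Count the 1s: 1 + 1 + 1 + 1 + 1 + 1 + 1 + 1 = 8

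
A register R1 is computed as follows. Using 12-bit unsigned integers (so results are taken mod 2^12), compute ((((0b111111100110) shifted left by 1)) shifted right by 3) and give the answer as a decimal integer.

0b111111100110 = 111111100110
→ shifted left by 1 (mod 2^12) → 111111001100 = 4044
→ shifted right by 3 → 000111111001 = 505

505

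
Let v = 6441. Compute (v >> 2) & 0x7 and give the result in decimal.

2

v = 1100100101001
Shift right by 2: 11001001010
Mask low 3 bits: 010 = 2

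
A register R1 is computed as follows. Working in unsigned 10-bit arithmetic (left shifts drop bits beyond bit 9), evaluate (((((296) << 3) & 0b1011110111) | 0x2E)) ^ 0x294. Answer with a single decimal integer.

296 = 0100101000
→ << 3 (mod 2^10) → 0101000000 = 320
0b1011110111 = 1011110111
→ & → 0001000000 = 64
0x2E = 0000101110
→ | → 0001101110 = 110
0x294 = 1010010100
→ ^ → 1011111010 = 762

762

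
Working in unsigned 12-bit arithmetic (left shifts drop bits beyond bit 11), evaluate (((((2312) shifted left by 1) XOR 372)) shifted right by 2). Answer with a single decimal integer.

217

2312 = 100100001000
→ shifted left by 1 (mod 2^12) → 001000010000 = 528
372 = 000101110100
→ XOR → 001101100100 = 868
→ shifted right by 2 → 000011011001 = 217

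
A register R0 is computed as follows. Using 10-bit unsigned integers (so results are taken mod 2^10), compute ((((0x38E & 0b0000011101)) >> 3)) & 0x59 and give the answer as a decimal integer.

0x38E = 1110001110
0b0000011101 = 0000011101
→ & → 0000001100 = 12
→ >> 3 → 0000000001 = 1
0x59 = 0001011001
→ & → 0000000001 = 1

1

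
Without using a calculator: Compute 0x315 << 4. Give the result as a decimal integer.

12624

0x315 = 00001100010101
shift left by 4 → 11000101010000 = 12624
(equivalently, 789 × 2^4 = 789 × 16)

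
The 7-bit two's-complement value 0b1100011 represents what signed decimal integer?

pattern = 1100011 (MSB is 1 ⇒ negative)
Invert: 0011100, add 1 → 0011101 = 29, so the value is -29.
(Equivalently: 99 - 2^7 = 99 - 128 = -29.)

-29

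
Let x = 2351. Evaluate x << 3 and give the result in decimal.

18808

2351 = 000100100101111
shift left by 3 → 100100101111000 = 18808
(equivalently, 2351 × 2^3 = 2351 × 8)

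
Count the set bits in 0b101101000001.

n = 101101000001
Count the 1s: 1 + 1 + 1 + 1 + 1 = 5

5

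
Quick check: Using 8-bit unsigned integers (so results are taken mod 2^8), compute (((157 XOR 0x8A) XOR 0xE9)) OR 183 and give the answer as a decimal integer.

255

157 = 10011101
0x8A = 10001010
→ XOR → 00010111 = 23
0xE9 = 11101001
→ XOR → 11111110 = 254
183 = 10110111
→ OR → 11111111 = 255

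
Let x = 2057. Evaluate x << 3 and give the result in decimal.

2057 = 000100000001001
shift left by 3 → 100000001001000 = 16456
(equivalently, 2057 × 2^3 = 2057 × 8)

16456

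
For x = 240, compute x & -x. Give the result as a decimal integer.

16

x = 11110000 = 240
-x (two's complement) = …00010000
AND   = 00010000 = 16
(x & -x isolates the lowest set bit of x.)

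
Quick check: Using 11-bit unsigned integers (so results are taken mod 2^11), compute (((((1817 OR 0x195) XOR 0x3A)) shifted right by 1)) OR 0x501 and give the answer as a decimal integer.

1817 = 11100011001
0x195 = 00110010101
→ OR → 11110011101 = 1949
0x3A = 00000111010
→ XOR → 11110100111 = 1959
→ shifted right by 1 → 01111010011 = 979
0x501 = 10100000001
→ OR → 11111010011 = 2003

2003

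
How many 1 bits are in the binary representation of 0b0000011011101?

n = 11011101
Count the 1s: 1 + 1 + 1 + 1 + 1 + 1 = 6

6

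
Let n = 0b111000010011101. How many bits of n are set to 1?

8

n = 111000010011101
Count the 1s: 1 + 1 + 1 + 1 + 1 + 1 + 1 + 1 = 8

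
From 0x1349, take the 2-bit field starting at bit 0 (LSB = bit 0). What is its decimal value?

v = 1001101001001
Shift right by 0: 1001101001001
Mask low 2 bits: 01 = 1

1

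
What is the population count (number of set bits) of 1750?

1750 = 11011010110
Count the 1s: 1 + 1 + 1 + 1 + 1 + 1 + 1 = 7

7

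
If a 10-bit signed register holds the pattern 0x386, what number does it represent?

-122

pattern = 1110000110 (MSB is 1 ⇒ negative)
Invert: 0001111001, add 1 → 0001111010 = 122, so the value is -122.
(Equivalently: 902 - 2^10 = 902 - 1024 = -122.)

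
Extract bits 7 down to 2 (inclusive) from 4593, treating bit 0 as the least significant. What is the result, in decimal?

60

v = 1000111110001
Shift right by 2: 10001111100
Mask low 6 bits: 111100 = 60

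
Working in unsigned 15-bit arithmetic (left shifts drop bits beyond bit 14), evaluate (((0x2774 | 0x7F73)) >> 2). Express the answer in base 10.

0x2774 = 010011101110100
0x7F73 = 111111101110011
→ | → 111111101110111 = 32631
→ >> 2 → 001111111011101 = 8157

8157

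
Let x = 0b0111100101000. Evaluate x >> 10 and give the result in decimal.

x = 111100101000
shift right by 10 → 000000000011 = 3
(equivalently, floor(3880 / 1024))

3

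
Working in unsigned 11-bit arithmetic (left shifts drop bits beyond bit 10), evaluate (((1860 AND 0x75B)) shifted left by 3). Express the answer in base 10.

1860 = 11101000100
0x75B = 11101011011
→ AND → 11101000000 = 1856
→ shifted left by 3 (mod 2^11) → 01000000000 = 512

512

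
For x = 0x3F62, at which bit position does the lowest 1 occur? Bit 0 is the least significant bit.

1

0x3F62 = 11111101100010
Trailing zeros: 1, so the lowest set bit is bit 1 (value 2).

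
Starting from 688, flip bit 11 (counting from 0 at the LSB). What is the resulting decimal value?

x = 001010110000
bit 11 is currently 0; toggle it via x ^ (1 << 11) = x ^ 2048
→ 101010110000 = 2736

2736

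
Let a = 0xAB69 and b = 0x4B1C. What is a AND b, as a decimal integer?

2824

0xAB69 = 1010101101101001
0x4B1C = 0100101100011100
AND → 0000101100001000 = 2824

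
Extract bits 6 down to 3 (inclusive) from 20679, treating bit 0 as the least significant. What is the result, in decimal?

v = 101000011000111
Shift right by 3: 101000011000
Mask low 4 bits: 1000 = 8

8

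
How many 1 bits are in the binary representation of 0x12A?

4

0x12A = 100101010
Count the 1s: 1 + 1 + 1 + 1 = 4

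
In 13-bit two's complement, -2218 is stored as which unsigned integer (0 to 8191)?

2218 in 13 bits: 0100010101010
Invert: 1011101010101
Add 1:  1011101010110 = 5974
(Check: 2^13 - 2218 = 8192 - 2218 = 5974.)

5974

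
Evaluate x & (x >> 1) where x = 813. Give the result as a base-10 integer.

260

x = 1100101101 = 813
x>>1 = 0110010110
AND  = 0100000100 = 260
(x & (x >> 1) has a 1 wherever x has two consecutive 1 bits.)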